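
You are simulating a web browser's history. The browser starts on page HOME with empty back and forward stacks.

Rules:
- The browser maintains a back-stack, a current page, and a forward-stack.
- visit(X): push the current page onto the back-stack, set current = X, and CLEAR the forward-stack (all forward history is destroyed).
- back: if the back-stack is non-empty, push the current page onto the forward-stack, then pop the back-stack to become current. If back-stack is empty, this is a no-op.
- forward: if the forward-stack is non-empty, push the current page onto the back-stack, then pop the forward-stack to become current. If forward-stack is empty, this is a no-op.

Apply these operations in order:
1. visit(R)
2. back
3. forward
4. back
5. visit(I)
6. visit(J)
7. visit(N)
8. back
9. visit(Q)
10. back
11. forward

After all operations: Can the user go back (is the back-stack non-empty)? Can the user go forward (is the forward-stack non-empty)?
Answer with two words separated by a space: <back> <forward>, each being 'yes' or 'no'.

After 1 (visit(R)): cur=R back=1 fwd=0
After 2 (back): cur=HOME back=0 fwd=1
After 3 (forward): cur=R back=1 fwd=0
After 4 (back): cur=HOME back=0 fwd=1
After 5 (visit(I)): cur=I back=1 fwd=0
After 6 (visit(J)): cur=J back=2 fwd=0
After 7 (visit(N)): cur=N back=3 fwd=0
After 8 (back): cur=J back=2 fwd=1
After 9 (visit(Q)): cur=Q back=3 fwd=0
After 10 (back): cur=J back=2 fwd=1
After 11 (forward): cur=Q back=3 fwd=0

Answer: yes no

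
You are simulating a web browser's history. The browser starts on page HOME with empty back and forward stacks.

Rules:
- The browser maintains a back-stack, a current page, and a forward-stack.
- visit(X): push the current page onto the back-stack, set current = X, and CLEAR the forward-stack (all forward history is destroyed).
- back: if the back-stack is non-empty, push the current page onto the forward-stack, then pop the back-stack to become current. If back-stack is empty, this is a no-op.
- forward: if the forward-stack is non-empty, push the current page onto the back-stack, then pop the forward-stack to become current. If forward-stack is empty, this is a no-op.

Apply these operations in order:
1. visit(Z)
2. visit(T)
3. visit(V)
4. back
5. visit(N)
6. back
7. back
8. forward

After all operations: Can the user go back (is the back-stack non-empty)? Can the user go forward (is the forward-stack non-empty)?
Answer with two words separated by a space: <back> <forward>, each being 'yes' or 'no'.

Answer: yes yes

Derivation:
After 1 (visit(Z)): cur=Z back=1 fwd=0
After 2 (visit(T)): cur=T back=2 fwd=0
After 3 (visit(V)): cur=V back=3 fwd=0
After 4 (back): cur=T back=2 fwd=1
After 5 (visit(N)): cur=N back=3 fwd=0
After 6 (back): cur=T back=2 fwd=1
After 7 (back): cur=Z back=1 fwd=2
After 8 (forward): cur=T back=2 fwd=1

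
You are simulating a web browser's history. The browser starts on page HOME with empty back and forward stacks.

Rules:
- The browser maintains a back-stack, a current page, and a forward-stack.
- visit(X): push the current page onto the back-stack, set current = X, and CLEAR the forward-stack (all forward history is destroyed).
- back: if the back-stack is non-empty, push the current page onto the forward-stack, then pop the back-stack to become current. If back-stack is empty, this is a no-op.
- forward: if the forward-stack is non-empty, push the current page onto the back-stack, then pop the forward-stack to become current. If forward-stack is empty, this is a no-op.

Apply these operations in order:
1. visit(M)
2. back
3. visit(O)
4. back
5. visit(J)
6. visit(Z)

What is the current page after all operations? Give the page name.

After 1 (visit(M)): cur=M back=1 fwd=0
After 2 (back): cur=HOME back=0 fwd=1
After 3 (visit(O)): cur=O back=1 fwd=0
After 4 (back): cur=HOME back=0 fwd=1
After 5 (visit(J)): cur=J back=1 fwd=0
After 6 (visit(Z)): cur=Z back=2 fwd=0

Answer: Z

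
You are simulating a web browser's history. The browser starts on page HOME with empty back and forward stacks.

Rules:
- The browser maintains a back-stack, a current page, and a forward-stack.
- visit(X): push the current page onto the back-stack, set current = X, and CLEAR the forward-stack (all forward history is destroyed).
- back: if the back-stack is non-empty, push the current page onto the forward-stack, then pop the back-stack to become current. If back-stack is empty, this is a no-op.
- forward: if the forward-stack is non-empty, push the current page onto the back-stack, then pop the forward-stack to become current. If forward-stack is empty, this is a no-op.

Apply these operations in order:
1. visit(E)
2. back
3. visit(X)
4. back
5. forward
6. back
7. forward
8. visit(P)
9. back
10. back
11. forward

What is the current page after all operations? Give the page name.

Answer: X

Derivation:
After 1 (visit(E)): cur=E back=1 fwd=0
After 2 (back): cur=HOME back=0 fwd=1
After 3 (visit(X)): cur=X back=1 fwd=0
After 4 (back): cur=HOME back=0 fwd=1
After 5 (forward): cur=X back=1 fwd=0
After 6 (back): cur=HOME back=0 fwd=1
After 7 (forward): cur=X back=1 fwd=0
After 8 (visit(P)): cur=P back=2 fwd=0
After 9 (back): cur=X back=1 fwd=1
After 10 (back): cur=HOME back=0 fwd=2
After 11 (forward): cur=X back=1 fwd=1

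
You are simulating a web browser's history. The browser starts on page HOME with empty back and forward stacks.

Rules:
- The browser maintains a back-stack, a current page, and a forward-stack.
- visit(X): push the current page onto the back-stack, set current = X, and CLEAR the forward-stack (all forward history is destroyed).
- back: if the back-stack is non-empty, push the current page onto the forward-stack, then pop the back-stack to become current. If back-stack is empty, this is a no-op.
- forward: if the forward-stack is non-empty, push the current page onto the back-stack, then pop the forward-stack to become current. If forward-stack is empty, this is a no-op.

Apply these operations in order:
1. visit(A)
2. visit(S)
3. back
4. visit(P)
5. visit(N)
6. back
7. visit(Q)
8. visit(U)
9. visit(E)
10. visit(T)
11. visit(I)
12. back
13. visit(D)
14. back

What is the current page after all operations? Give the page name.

After 1 (visit(A)): cur=A back=1 fwd=0
After 2 (visit(S)): cur=S back=2 fwd=0
After 3 (back): cur=A back=1 fwd=1
After 4 (visit(P)): cur=P back=2 fwd=0
After 5 (visit(N)): cur=N back=3 fwd=0
After 6 (back): cur=P back=2 fwd=1
After 7 (visit(Q)): cur=Q back=3 fwd=0
After 8 (visit(U)): cur=U back=4 fwd=0
After 9 (visit(E)): cur=E back=5 fwd=0
After 10 (visit(T)): cur=T back=6 fwd=0
After 11 (visit(I)): cur=I back=7 fwd=0
After 12 (back): cur=T back=6 fwd=1
After 13 (visit(D)): cur=D back=7 fwd=0
After 14 (back): cur=T back=6 fwd=1

Answer: T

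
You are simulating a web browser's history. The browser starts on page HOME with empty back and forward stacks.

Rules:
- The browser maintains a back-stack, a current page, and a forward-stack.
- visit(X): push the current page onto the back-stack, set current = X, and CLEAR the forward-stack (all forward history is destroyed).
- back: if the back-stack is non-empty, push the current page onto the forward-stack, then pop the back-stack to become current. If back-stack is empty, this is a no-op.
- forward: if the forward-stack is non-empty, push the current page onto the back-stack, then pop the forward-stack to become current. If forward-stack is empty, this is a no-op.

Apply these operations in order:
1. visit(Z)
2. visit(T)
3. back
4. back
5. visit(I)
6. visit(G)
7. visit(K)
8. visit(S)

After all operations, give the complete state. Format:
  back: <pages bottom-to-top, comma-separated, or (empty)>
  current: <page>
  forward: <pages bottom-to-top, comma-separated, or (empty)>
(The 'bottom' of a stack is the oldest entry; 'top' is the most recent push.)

After 1 (visit(Z)): cur=Z back=1 fwd=0
After 2 (visit(T)): cur=T back=2 fwd=0
After 3 (back): cur=Z back=1 fwd=1
After 4 (back): cur=HOME back=0 fwd=2
After 5 (visit(I)): cur=I back=1 fwd=0
After 6 (visit(G)): cur=G back=2 fwd=0
After 7 (visit(K)): cur=K back=3 fwd=0
After 8 (visit(S)): cur=S back=4 fwd=0

Answer: back: HOME,I,G,K
current: S
forward: (empty)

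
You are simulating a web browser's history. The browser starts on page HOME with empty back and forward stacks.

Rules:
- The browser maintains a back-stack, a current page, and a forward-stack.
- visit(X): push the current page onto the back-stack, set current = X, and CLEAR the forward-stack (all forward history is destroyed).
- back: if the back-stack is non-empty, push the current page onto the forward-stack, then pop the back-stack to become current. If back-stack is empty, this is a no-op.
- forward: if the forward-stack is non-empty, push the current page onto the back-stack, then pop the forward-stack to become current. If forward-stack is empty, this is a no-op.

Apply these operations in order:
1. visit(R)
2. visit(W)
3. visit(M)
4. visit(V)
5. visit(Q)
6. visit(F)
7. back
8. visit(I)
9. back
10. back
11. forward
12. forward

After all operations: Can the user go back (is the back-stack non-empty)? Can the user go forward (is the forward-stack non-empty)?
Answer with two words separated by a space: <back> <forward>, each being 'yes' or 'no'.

Answer: yes no

Derivation:
After 1 (visit(R)): cur=R back=1 fwd=0
After 2 (visit(W)): cur=W back=2 fwd=0
After 3 (visit(M)): cur=M back=3 fwd=0
After 4 (visit(V)): cur=V back=4 fwd=0
After 5 (visit(Q)): cur=Q back=5 fwd=0
After 6 (visit(F)): cur=F back=6 fwd=0
After 7 (back): cur=Q back=5 fwd=1
After 8 (visit(I)): cur=I back=6 fwd=0
After 9 (back): cur=Q back=5 fwd=1
After 10 (back): cur=V back=4 fwd=2
After 11 (forward): cur=Q back=5 fwd=1
After 12 (forward): cur=I back=6 fwd=0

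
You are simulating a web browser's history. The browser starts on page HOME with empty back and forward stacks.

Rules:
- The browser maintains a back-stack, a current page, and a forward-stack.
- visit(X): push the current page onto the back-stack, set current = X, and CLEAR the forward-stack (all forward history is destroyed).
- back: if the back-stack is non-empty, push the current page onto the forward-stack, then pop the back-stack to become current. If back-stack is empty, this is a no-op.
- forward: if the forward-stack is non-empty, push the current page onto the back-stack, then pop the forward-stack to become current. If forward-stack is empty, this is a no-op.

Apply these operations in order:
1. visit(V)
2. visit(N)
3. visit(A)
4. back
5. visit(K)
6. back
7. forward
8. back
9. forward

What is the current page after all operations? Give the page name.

After 1 (visit(V)): cur=V back=1 fwd=0
After 2 (visit(N)): cur=N back=2 fwd=0
After 3 (visit(A)): cur=A back=3 fwd=0
After 4 (back): cur=N back=2 fwd=1
After 5 (visit(K)): cur=K back=3 fwd=0
After 6 (back): cur=N back=2 fwd=1
After 7 (forward): cur=K back=3 fwd=0
After 8 (back): cur=N back=2 fwd=1
After 9 (forward): cur=K back=3 fwd=0

Answer: K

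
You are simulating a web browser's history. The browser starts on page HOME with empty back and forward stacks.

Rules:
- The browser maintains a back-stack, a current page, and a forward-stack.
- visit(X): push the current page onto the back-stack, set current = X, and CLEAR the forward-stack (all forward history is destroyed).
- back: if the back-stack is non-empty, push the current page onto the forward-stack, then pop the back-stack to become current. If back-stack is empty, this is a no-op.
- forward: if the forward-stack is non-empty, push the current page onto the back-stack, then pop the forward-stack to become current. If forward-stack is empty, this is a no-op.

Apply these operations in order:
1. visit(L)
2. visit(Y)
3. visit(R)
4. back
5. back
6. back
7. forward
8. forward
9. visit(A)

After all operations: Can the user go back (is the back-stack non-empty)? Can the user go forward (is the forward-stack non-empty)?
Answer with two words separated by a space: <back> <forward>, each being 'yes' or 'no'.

Answer: yes no

Derivation:
After 1 (visit(L)): cur=L back=1 fwd=0
After 2 (visit(Y)): cur=Y back=2 fwd=0
After 3 (visit(R)): cur=R back=3 fwd=0
After 4 (back): cur=Y back=2 fwd=1
After 5 (back): cur=L back=1 fwd=2
After 6 (back): cur=HOME back=0 fwd=3
After 7 (forward): cur=L back=1 fwd=2
After 8 (forward): cur=Y back=2 fwd=1
After 9 (visit(A)): cur=A back=3 fwd=0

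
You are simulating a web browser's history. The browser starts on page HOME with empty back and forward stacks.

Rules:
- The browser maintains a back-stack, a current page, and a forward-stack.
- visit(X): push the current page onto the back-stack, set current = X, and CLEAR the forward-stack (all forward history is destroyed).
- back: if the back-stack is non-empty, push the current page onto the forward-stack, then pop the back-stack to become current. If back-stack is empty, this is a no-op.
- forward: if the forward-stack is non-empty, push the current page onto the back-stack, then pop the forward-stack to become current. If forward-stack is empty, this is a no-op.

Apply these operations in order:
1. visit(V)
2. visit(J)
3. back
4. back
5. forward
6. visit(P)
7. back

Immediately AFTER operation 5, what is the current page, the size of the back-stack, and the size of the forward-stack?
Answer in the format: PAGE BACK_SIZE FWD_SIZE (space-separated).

After 1 (visit(V)): cur=V back=1 fwd=0
After 2 (visit(J)): cur=J back=2 fwd=0
After 3 (back): cur=V back=1 fwd=1
After 4 (back): cur=HOME back=0 fwd=2
After 5 (forward): cur=V back=1 fwd=1

V 1 1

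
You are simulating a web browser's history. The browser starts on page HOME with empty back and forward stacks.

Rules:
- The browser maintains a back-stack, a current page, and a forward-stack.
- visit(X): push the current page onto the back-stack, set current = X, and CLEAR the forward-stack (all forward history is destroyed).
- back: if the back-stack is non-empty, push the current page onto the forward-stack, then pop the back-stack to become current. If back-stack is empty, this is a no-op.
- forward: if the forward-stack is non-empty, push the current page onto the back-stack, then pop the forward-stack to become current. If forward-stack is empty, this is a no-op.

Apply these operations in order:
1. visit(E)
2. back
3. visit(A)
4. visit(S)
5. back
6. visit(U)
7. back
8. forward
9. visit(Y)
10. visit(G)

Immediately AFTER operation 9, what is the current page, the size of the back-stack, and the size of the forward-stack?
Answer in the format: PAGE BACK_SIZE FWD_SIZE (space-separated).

After 1 (visit(E)): cur=E back=1 fwd=0
After 2 (back): cur=HOME back=0 fwd=1
After 3 (visit(A)): cur=A back=1 fwd=0
After 4 (visit(S)): cur=S back=2 fwd=0
After 5 (back): cur=A back=1 fwd=1
After 6 (visit(U)): cur=U back=2 fwd=0
After 7 (back): cur=A back=1 fwd=1
After 8 (forward): cur=U back=2 fwd=0
After 9 (visit(Y)): cur=Y back=3 fwd=0

Y 3 0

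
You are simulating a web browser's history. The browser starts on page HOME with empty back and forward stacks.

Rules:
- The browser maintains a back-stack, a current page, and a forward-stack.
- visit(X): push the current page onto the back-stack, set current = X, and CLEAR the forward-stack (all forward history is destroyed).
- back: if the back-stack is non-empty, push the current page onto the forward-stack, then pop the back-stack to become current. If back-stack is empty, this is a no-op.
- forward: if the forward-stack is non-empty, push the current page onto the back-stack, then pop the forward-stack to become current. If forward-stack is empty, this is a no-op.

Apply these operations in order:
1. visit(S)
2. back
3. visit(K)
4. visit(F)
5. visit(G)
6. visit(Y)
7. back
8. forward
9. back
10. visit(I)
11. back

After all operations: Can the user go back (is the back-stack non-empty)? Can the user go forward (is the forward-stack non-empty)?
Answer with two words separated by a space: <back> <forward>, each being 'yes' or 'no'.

After 1 (visit(S)): cur=S back=1 fwd=0
After 2 (back): cur=HOME back=0 fwd=1
After 3 (visit(K)): cur=K back=1 fwd=0
After 4 (visit(F)): cur=F back=2 fwd=0
After 5 (visit(G)): cur=G back=3 fwd=0
After 6 (visit(Y)): cur=Y back=4 fwd=0
After 7 (back): cur=G back=3 fwd=1
After 8 (forward): cur=Y back=4 fwd=0
After 9 (back): cur=G back=3 fwd=1
After 10 (visit(I)): cur=I back=4 fwd=0
After 11 (back): cur=G back=3 fwd=1

Answer: yes yes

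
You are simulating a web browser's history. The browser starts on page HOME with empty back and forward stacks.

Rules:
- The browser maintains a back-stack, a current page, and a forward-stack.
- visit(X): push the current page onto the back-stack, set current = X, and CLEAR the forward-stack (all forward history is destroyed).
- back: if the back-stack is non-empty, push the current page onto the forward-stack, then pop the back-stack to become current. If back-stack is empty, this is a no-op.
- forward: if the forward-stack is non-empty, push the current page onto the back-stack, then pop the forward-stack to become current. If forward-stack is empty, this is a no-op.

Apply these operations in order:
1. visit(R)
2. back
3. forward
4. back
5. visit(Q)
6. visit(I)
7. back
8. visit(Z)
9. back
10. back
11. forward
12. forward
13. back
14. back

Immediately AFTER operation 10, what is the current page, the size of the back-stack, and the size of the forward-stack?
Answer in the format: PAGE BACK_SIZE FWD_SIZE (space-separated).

After 1 (visit(R)): cur=R back=1 fwd=0
After 2 (back): cur=HOME back=0 fwd=1
After 3 (forward): cur=R back=1 fwd=0
After 4 (back): cur=HOME back=0 fwd=1
After 5 (visit(Q)): cur=Q back=1 fwd=0
After 6 (visit(I)): cur=I back=2 fwd=0
After 7 (back): cur=Q back=1 fwd=1
After 8 (visit(Z)): cur=Z back=2 fwd=0
After 9 (back): cur=Q back=1 fwd=1
After 10 (back): cur=HOME back=0 fwd=2

HOME 0 2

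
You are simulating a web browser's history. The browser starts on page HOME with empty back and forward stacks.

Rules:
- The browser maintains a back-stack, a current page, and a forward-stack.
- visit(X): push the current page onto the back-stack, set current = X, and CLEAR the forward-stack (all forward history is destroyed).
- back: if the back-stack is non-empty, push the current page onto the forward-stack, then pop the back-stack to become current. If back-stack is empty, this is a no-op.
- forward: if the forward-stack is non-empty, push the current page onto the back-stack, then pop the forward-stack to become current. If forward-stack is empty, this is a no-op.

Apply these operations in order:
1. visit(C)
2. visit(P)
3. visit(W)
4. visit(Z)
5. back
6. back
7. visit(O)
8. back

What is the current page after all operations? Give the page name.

Answer: P

Derivation:
After 1 (visit(C)): cur=C back=1 fwd=0
After 2 (visit(P)): cur=P back=2 fwd=0
After 3 (visit(W)): cur=W back=3 fwd=0
After 4 (visit(Z)): cur=Z back=4 fwd=0
After 5 (back): cur=W back=3 fwd=1
After 6 (back): cur=P back=2 fwd=2
After 7 (visit(O)): cur=O back=3 fwd=0
After 8 (back): cur=P back=2 fwd=1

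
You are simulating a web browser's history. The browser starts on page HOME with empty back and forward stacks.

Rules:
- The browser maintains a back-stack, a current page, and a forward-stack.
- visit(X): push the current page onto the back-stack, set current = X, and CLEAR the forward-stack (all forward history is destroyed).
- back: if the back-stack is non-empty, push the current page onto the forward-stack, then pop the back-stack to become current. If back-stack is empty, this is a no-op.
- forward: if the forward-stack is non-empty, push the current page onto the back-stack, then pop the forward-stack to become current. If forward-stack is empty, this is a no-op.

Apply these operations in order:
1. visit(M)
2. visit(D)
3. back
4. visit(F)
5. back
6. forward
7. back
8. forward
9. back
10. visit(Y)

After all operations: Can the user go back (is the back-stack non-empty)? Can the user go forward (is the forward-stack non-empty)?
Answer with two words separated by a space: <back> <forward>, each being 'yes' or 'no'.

Answer: yes no

Derivation:
After 1 (visit(M)): cur=M back=1 fwd=0
After 2 (visit(D)): cur=D back=2 fwd=0
After 3 (back): cur=M back=1 fwd=1
After 4 (visit(F)): cur=F back=2 fwd=0
After 5 (back): cur=M back=1 fwd=1
After 6 (forward): cur=F back=2 fwd=0
After 7 (back): cur=M back=1 fwd=1
After 8 (forward): cur=F back=2 fwd=0
After 9 (back): cur=M back=1 fwd=1
After 10 (visit(Y)): cur=Y back=2 fwd=0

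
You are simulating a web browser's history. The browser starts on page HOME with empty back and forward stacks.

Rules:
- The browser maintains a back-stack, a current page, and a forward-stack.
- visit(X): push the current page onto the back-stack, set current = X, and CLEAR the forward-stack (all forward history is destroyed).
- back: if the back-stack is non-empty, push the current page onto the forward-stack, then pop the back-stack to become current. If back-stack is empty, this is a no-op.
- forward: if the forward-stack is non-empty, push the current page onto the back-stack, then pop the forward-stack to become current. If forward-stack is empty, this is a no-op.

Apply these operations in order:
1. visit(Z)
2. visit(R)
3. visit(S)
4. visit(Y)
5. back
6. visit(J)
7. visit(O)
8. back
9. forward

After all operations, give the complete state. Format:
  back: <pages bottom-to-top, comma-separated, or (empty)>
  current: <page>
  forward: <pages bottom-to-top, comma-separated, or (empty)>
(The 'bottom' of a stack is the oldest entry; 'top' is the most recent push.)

After 1 (visit(Z)): cur=Z back=1 fwd=0
After 2 (visit(R)): cur=R back=2 fwd=0
After 3 (visit(S)): cur=S back=3 fwd=0
After 4 (visit(Y)): cur=Y back=4 fwd=0
After 5 (back): cur=S back=3 fwd=1
After 6 (visit(J)): cur=J back=4 fwd=0
After 7 (visit(O)): cur=O back=5 fwd=0
After 8 (back): cur=J back=4 fwd=1
After 9 (forward): cur=O back=5 fwd=0

Answer: back: HOME,Z,R,S,J
current: O
forward: (empty)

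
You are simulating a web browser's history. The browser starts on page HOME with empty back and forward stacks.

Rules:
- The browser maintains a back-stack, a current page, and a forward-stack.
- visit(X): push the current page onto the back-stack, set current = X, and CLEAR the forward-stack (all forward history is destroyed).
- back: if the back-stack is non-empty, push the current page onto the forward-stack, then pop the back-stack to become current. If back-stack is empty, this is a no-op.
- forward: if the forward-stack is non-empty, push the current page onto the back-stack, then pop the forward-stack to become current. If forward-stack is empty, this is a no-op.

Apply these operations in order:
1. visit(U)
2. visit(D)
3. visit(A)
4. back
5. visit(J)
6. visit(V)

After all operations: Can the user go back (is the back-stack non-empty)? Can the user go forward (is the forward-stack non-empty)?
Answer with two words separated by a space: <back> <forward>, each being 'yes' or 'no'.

After 1 (visit(U)): cur=U back=1 fwd=0
After 2 (visit(D)): cur=D back=2 fwd=0
After 3 (visit(A)): cur=A back=3 fwd=0
After 4 (back): cur=D back=2 fwd=1
After 5 (visit(J)): cur=J back=3 fwd=0
After 6 (visit(V)): cur=V back=4 fwd=0

Answer: yes no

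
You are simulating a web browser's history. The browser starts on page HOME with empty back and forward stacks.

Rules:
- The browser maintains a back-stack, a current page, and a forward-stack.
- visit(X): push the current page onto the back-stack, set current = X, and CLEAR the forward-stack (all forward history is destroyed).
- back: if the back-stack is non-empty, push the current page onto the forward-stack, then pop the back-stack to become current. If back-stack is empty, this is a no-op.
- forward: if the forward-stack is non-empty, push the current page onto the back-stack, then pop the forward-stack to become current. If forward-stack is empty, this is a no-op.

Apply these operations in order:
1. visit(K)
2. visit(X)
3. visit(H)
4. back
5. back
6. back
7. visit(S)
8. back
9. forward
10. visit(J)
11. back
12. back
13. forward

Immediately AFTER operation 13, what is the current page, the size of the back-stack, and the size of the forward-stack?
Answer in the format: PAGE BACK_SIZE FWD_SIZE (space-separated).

After 1 (visit(K)): cur=K back=1 fwd=0
After 2 (visit(X)): cur=X back=2 fwd=0
After 3 (visit(H)): cur=H back=3 fwd=0
After 4 (back): cur=X back=2 fwd=1
After 5 (back): cur=K back=1 fwd=2
After 6 (back): cur=HOME back=0 fwd=3
After 7 (visit(S)): cur=S back=1 fwd=0
After 8 (back): cur=HOME back=0 fwd=1
After 9 (forward): cur=S back=1 fwd=0
After 10 (visit(J)): cur=J back=2 fwd=0
After 11 (back): cur=S back=1 fwd=1
After 12 (back): cur=HOME back=0 fwd=2
After 13 (forward): cur=S back=1 fwd=1

S 1 1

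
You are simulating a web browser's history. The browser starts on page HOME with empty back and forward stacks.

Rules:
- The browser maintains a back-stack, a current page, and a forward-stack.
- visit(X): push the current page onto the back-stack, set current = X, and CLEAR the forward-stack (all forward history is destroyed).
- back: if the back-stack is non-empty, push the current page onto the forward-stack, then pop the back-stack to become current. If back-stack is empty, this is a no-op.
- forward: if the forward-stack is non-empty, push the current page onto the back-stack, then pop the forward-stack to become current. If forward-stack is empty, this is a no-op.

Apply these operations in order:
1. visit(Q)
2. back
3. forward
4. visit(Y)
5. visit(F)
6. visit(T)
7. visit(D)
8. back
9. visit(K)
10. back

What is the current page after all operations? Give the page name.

Answer: T

Derivation:
After 1 (visit(Q)): cur=Q back=1 fwd=0
After 2 (back): cur=HOME back=0 fwd=1
After 3 (forward): cur=Q back=1 fwd=0
After 4 (visit(Y)): cur=Y back=2 fwd=0
After 5 (visit(F)): cur=F back=3 fwd=0
After 6 (visit(T)): cur=T back=4 fwd=0
After 7 (visit(D)): cur=D back=5 fwd=0
After 8 (back): cur=T back=4 fwd=1
After 9 (visit(K)): cur=K back=5 fwd=0
After 10 (back): cur=T back=4 fwd=1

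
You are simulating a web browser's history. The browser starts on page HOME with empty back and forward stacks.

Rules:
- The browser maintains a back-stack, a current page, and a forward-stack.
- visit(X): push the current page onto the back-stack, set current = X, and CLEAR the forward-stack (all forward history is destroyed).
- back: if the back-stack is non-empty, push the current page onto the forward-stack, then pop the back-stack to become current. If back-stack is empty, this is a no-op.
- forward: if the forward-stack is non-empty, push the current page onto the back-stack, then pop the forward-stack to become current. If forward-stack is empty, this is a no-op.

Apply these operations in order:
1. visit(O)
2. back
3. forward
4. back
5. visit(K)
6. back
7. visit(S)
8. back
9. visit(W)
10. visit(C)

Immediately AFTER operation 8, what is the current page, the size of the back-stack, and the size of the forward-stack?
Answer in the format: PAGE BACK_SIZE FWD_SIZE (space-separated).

After 1 (visit(O)): cur=O back=1 fwd=0
After 2 (back): cur=HOME back=0 fwd=1
After 3 (forward): cur=O back=1 fwd=0
After 4 (back): cur=HOME back=0 fwd=1
After 5 (visit(K)): cur=K back=1 fwd=0
After 6 (back): cur=HOME back=0 fwd=1
After 7 (visit(S)): cur=S back=1 fwd=0
After 8 (back): cur=HOME back=0 fwd=1

HOME 0 1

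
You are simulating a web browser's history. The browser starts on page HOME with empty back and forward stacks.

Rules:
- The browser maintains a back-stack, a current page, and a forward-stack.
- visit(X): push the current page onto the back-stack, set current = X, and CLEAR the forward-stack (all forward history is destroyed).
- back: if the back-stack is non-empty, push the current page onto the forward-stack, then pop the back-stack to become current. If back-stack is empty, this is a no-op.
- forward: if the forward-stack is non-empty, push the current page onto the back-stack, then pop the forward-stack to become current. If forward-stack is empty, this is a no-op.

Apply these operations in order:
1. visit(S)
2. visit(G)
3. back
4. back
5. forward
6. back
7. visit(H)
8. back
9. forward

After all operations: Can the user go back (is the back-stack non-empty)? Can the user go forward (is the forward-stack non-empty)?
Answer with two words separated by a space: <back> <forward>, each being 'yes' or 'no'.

After 1 (visit(S)): cur=S back=1 fwd=0
After 2 (visit(G)): cur=G back=2 fwd=0
After 3 (back): cur=S back=1 fwd=1
After 4 (back): cur=HOME back=0 fwd=2
After 5 (forward): cur=S back=1 fwd=1
After 6 (back): cur=HOME back=0 fwd=2
After 7 (visit(H)): cur=H back=1 fwd=0
After 8 (back): cur=HOME back=0 fwd=1
After 9 (forward): cur=H back=1 fwd=0

Answer: yes no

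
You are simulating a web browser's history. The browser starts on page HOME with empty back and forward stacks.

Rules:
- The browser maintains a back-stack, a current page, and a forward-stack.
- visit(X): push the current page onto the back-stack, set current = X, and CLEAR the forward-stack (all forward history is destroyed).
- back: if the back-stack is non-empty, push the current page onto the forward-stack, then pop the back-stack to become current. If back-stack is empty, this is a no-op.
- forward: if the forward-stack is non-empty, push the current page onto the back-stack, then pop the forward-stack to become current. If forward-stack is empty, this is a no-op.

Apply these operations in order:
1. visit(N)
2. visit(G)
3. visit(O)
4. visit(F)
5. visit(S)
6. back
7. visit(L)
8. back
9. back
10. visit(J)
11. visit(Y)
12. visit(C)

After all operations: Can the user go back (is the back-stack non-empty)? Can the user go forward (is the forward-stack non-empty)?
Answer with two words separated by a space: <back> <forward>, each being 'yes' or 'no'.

Answer: yes no

Derivation:
After 1 (visit(N)): cur=N back=1 fwd=0
After 2 (visit(G)): cur=G back=2 fwd=0
After 3 (visit(O)): cur=O back=3 fwd=0
After 4 (visit(F)): cur=F back=4 fwd=0
After 5 (visit(S)): cur=S back=5 fwd=0
After 6 (back): cur=F back=4 fwd=1
After 7 (visit(L)): cur=L back=5 fwd=0
After 8 (back): cur=F back=4 fwd=1
After 9 (back): cur=O back=3 fwd=2
After 10 (visit(J)): cur=J back=4 fwd=0
After 11 (visit(Y)): cur=Y back=5 fwd=0
After 12 (visit(C)): cur=C back=6 fwd=0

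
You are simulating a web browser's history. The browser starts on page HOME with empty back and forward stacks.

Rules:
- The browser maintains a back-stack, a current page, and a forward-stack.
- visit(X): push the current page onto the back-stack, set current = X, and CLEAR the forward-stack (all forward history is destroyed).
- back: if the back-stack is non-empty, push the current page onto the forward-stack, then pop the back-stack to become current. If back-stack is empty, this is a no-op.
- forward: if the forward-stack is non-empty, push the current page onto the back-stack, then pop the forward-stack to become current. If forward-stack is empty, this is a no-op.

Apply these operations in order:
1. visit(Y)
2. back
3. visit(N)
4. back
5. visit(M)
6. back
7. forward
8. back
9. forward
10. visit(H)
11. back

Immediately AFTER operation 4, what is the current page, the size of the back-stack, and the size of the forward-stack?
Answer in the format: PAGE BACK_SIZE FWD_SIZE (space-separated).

After 1 (visit(Y)): cur=Y back=1 fwd=0
After 2 (back): cur=HOME back=0 fwd=1
After 3 (visit(N)): cur=N back=1 fwd=0
After 4 (back): cur=HOME back=0 fwd=1

HOME 0 1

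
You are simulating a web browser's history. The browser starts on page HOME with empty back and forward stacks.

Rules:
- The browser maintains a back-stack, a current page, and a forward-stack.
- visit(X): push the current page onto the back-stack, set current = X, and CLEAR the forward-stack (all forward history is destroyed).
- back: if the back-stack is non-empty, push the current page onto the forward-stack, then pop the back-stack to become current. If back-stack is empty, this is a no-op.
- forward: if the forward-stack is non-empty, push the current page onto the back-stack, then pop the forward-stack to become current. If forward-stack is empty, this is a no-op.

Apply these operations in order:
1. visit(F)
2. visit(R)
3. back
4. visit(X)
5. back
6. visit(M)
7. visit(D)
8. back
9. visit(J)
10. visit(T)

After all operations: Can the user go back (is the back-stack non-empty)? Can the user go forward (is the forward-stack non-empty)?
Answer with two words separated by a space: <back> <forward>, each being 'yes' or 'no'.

After 1 (visit(F)): cur=F back=1 fwd=0
After 2 (visit(R)): cur=R back=2 fwd=0
After 3 (back): cur=F back=1 fwd=1
After 4 (visit(X)): cur=X back=2 fwd=0
After 5 (back): cur=F back=1 fwd=1
After 6 (visit(M)): cur=M back=2 fwd=0
After 7 (visit(D)): cur=D back=3 fwd=0
After 8 (back): cur=M back=2 fwd=1
After 9 (visit(J)): cur=J back=3 fwd=0
After 10 (visit(T)): cur=T back=4 fwd=0

Answer: yes no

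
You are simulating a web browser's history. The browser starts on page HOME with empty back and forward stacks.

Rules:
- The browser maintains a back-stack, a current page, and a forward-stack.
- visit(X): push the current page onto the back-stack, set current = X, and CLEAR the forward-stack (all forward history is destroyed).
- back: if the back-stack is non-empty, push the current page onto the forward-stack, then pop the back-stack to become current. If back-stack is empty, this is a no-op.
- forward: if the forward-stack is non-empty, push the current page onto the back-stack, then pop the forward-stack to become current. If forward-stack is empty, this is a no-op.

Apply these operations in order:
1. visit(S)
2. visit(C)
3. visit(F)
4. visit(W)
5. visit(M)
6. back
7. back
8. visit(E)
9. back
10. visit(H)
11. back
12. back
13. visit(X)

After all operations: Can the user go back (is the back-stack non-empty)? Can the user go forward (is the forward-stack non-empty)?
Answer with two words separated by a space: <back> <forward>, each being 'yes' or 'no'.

After 1 (visit(S)): cur=S back=1 fwd=0
After 2 (visit(C)): cur=C back=2 fwd=0
After 3 (visit(F)): cur=F back=3 fwd=0
After 4 (visit(W)): cur=W back=4 fwd=0
After 5 (visit(M)): cur=M back=5 fwd=0
After 6 (back): cur=W back=4 fwd=1
After 7 (back): cur=F back=3 fwd=2
After 8 (visit(E)): cur=E back=4 fwd=0
After 9 (back): cur=F back=3 fwd=1
After 10 (visit(H)): cur=H back=4 fwd=0
After 11 (back): cur=F back=3 fwd=1
After 12 (back): cur=C back=2 fwd=2
After 13 (visit(X)): cur=X back=3 fwd=0

Answer: yes no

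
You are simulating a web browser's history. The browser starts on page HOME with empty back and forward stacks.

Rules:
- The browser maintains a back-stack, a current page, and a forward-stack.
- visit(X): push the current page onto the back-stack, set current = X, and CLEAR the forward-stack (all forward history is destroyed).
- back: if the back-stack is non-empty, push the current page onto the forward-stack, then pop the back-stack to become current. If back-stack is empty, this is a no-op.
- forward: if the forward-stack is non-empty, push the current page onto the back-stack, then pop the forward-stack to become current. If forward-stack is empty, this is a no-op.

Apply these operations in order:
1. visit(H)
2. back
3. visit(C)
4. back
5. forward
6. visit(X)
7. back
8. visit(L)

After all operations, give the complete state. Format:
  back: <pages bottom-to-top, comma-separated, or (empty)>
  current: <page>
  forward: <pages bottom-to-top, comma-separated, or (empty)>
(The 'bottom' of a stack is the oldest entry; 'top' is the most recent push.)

Answer: back: HOME,C
current: L
forward: (empty)

Derivation:
After 1 (visit(H)): cur=H back=1 fwd=0
After 2 (back): cur=HOME back=0 fwd=1
After 3 (visit(C)): cur=C back=1 fwd=0
After 4 (back): cur=HOME back=0 fwd=1
After 5 (forward): cur=C back=1 fwd=0
After 6 (visit(X)): cur=X back=2 fwd=0
After 7 (back): cur=C back=1 fwd=1
After 8 (visit(L)): cur=L back=2 fwd=0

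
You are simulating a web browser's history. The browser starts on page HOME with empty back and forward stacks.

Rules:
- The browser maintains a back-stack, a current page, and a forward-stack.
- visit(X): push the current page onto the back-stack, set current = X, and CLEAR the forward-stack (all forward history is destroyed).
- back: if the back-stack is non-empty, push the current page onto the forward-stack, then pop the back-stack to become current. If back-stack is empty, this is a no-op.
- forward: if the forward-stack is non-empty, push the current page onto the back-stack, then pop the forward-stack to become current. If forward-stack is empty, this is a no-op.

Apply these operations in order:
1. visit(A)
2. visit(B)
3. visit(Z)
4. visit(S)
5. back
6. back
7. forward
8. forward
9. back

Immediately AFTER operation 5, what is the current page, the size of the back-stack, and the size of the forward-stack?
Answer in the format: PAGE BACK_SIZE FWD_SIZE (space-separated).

After 1 (visit(A)): cur=A back=1 fwd=0
After 2 (visit(B)): cur=B back=2 fwd=0
After 3 (visit(Z)): cur=Z back=3 fwd=0
After 4 (visit(S)): cur=S back=4 fwd=0
After 5 (back): cur=Z back=3 fwd=1

Z 3 1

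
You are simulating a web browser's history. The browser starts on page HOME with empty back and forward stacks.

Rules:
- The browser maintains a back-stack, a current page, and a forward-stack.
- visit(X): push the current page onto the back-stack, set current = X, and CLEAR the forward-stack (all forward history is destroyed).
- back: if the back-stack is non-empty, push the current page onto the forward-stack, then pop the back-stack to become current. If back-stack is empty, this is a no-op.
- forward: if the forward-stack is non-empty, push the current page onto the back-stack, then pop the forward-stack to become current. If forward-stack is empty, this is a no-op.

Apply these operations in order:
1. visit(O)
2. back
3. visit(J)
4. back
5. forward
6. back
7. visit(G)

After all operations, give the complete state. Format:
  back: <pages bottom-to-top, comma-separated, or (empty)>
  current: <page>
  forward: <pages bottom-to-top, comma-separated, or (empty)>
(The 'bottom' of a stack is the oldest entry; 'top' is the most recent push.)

Answer: back: HOME
current: G
forward: (empty)

Derivation:
After 1 (visit(O)): cur=O back=1 fwd=0
After 2 (back): cur=HOME back=0 fwd=1
After 3 (visit(J)): cur=J back=1 fwd=0
After 4 (back): cur=HOME back=0 fwd=1
After 5 (forward): cur=J back=1 fwd=0
After 6 (back): cur=HOME back=0 fwd=1
After 7 (visit(G)): cur=G back=1 fwd=0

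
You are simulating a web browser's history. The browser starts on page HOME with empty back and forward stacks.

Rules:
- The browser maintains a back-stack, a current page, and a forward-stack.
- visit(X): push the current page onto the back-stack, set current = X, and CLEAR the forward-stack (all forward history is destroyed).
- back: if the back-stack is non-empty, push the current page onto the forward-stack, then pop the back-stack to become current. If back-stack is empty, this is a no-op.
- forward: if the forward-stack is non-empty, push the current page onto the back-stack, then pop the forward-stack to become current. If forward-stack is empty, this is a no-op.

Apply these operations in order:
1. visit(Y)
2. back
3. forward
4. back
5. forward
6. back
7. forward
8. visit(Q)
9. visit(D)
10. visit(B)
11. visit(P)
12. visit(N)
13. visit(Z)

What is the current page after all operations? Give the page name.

After 1 (visit(Y)): cur=Y back=1 fwd=0
After 2 (back): cur=HOME back=0 fwd=1
After 3 (forward): cur=Y back=1 fwd=0
After 4 (back): cur=HOME back=0 fwd=1
After 5 (forward): cur=Y back=1 fwd=0
After 6 (back): cur=HOME back=0 fwd=1
After 7 (forward): cur=Y back=1 fwd=0
After 8 (visit(Q)): cur=Q back=2 fwd=0
After 9 (visit(D)): cur=D back=3 fwd=0
After 10 (visit(B)): cur=B back=4 fwd=0
After 11 (visit(P)): cur=P back=5 fwd=0
After 12 (visit(N)): cur=N back=6 fwd=0
After 13 (visit(Z)): cur=Z back=7 fwd=0

Answer: Z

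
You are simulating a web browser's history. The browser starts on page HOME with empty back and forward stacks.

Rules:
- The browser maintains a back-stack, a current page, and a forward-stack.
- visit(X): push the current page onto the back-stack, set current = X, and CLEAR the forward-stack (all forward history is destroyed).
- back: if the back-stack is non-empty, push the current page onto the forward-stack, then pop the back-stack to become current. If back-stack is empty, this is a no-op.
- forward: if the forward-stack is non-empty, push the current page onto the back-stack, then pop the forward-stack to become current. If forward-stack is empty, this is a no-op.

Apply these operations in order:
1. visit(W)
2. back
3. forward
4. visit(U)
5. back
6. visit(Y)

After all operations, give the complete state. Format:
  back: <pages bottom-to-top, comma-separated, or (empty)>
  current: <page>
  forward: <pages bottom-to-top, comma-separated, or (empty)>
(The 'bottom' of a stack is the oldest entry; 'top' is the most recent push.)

After 1 (visit(W)): cur=W back=1 fwd=0
After 2 (back): cur=HOME back=0 fwd=1
After 3 (forward): cur=W back=1 fwd=0
After 4 (visit(U)): cur=U back=2 fwd=0
After 5 (back): cur=W back=1 fwd=1
After 6 (visit(Y)): cur=Y back=2 fwd=0

Answer: back: HOME,W
current: Y
forward: (empty)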